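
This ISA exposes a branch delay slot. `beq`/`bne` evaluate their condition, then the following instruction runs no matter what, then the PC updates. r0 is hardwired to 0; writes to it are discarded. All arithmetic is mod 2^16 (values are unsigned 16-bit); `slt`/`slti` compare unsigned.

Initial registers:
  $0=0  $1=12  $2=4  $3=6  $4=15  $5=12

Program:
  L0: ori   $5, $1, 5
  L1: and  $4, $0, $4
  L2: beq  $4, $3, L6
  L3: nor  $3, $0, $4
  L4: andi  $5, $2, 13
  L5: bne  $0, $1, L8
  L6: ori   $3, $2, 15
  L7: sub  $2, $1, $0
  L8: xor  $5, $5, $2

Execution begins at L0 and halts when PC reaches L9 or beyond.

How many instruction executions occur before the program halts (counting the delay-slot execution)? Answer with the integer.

[0] ori   $5, $1, 5  →  {$0:0, $1:12, $2:4, $3:6, $4:15, $5:13}
[1] and  $4, $0, $4  →  {$0:0, $1:12, $2:4, $3:6, $4:0, $5:13}
[2] beq  $4, $3, L6  →  {$0:0, $1:12, $2:4, $3:6, $4:0, $5:13}  ⟨branch fallthrough⟩
[3] nor  $3, $0, $4  →  {$0:0, $1:12, $2:4, $3:65535, $4:0, $5:13}
[4] andi  $5, $2, 13  →  {$0:0, $1:12, $2:4, $3:65535, $4:0, $5:4}
[5] bne  $0, $1, L8  →  {$0:0, $1:12, $2:4, $3:65535, $4:0, $5:4}  ⟨branch taken⟩
[6] ori   $3, $2, 15  →  {$0:0, $1:12, $2:4, $3:15, $4:0, $5:4}
[8] xor  $5, $5, $2  →  {$0:0, $1:12, $2:4, $3:15, $4:0, $5:0}

8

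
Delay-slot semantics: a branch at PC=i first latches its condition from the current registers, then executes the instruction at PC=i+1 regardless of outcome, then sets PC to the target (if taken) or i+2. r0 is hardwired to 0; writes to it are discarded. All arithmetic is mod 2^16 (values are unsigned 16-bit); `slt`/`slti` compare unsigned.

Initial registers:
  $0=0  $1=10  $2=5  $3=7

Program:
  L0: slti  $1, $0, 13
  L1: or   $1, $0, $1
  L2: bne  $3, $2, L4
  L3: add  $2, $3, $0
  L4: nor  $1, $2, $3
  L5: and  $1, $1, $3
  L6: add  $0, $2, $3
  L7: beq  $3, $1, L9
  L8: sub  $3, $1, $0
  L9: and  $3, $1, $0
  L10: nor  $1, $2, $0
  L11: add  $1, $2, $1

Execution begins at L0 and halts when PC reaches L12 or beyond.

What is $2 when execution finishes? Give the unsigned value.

7

[0] slti  $1, $0, 13  →  {$0:0, $1:1, $2:5, $3:7}
[1] or   $1, $0, $1  →  {$0:0, $1:1, $2:5, $3:7}
[2] bne  $3, $2, L4  →  {$0:0, $1:1, $2:5, $3:7}  ⟨branch taken⟩
[3] add  $2, $3, $0  →  {$0:0, $1:1, $2:7, $3:7}
[4] nor  $1, $2, $3  →  {$0:0, $1:65528, $2:7, $3:7}
[5] and  $1, $1, $3  →  {$0:0, $1:0, $2:7, $3:7}
[6] add  $0, $2, $3  →  {$0:0, $1:0, $2:7, $3:7}
[7] beq  $3, $1, L9  →  {$0:0, $1:0, $2:7, $3:7}  ⟨branch fallthrough⟩
[8] sub  $3, $1, $0  →  {$0:0, $1:0, $2:7, $3:0}
[9] and  $3, $1, $0  →  {$0:0, $1:0, $2:7, $3:0}
[10] nor  $1, $2, $0  →  {$0:0, $1:65528, $2:7, $3:0}
[11] add  $1, $2, $1  →  {$0:0, $1:65535, $2:7, $3:0}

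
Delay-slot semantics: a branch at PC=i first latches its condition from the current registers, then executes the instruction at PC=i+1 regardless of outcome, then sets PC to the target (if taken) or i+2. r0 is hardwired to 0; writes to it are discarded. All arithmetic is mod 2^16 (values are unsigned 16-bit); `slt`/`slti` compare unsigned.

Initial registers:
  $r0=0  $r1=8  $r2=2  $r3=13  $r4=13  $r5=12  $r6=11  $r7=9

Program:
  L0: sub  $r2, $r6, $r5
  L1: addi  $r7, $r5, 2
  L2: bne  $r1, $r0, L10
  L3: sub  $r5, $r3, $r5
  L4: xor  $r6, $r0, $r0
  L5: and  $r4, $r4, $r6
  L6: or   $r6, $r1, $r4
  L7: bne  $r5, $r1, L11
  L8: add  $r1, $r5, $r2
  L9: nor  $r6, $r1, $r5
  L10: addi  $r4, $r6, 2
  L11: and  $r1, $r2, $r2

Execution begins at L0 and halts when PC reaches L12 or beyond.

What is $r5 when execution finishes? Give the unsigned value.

1

[0] sub  $r2, $r6, $r5  →  {$r0:0, $r1:8, $r2:65535, $r3:13, $r4:13, $r5:12, $r6:11, $r7:9}
[1] addi  $r7, $r5, 2  →  {$r0:0, $r1:8, $r2:65535, $r3:13, $r4:13, $r5:12, $r6:11, $r7:14}
[2] bne  $r1, $r0, L10  →  {$r0:0, $r1:8, $r2:65535, $r3:13, $r4:13, $r5:12, $r6:11, $r7:14}  ⟨branch taken⟩
[3] sub  $r5, $r3, $r5  →  {$r0:0, $r1:8, $r2:65535, $r3:13, $r4:13, $r5:1, $r6:11, $r7:14}
[10] addi  $r4, $r6, 2  →  {$r0:0, $r1:8, $r2:65535, $r3:13, $r4:13, $r5:1, $r6:11, $r7:14}
[11] and  $r1, $r2, $r2  →  {$r0:0, $r1:65535, $r2:65535, $r3:13, $r4:13, $r5:1, $r6:11, $r7:14}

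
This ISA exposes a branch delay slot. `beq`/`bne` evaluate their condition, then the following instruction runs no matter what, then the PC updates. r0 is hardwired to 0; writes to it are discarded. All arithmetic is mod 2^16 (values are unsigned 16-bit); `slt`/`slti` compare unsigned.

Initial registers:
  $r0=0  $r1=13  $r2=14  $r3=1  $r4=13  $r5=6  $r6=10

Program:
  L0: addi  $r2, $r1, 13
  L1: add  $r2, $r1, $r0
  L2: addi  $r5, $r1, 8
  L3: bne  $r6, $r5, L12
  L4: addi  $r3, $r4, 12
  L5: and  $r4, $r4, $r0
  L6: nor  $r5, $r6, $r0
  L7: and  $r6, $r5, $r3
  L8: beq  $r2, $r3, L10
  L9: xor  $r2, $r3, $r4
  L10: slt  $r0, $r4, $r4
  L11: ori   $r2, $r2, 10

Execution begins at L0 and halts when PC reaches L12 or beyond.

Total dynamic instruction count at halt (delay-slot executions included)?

5

  step pc=0: addi  $r2, $r1, 13  regs=(0,13,26,1,13,6,10)
  step pc=1: add  $r2, $r1, $r0  regs=(0,13,13,1,13,6,10)
  step pc=2: addi  $r5, $r1, 8  regs=(0,13,13,1,13,21,10)
  step pc=3: bne  $r6, $r5, L12  cond=T  regs=(0,13,13,1,13,21,10)
  step pc=4: addi  $r3, $r4, 12  regs=(0,13,13,25,13,21,10)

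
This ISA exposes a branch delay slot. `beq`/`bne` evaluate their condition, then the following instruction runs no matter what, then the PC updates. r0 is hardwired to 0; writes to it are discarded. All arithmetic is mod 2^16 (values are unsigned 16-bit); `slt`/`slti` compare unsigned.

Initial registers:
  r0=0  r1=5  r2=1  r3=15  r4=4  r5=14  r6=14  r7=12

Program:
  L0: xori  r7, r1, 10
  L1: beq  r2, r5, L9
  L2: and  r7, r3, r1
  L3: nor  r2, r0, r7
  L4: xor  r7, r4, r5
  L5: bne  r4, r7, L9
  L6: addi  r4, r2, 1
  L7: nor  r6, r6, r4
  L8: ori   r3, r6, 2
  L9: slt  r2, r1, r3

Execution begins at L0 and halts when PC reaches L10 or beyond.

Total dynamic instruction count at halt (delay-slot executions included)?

PC=0  xori  r7, r1, 10       | r0=0 r1=5 r2=1 r3=15 r4=4 r5=14 r6=14 r7=15
PC=1  beq  r2, r5, L9        | r0=0 r1=5 r2=1 r3=15 r4=4 r5=14 r6=14 r7=15  [not taken]
PC=2  and  r7, r3, r1        | r0=0 r1=5 r2=1 r3=15 r4=4 r5=14 r6=14 r7=5
PC=3  nor  r2, r0, r7        | r0=0 r1=5 r2=65530 r3=15 r4=4 r5=14 r6=14 r7=5
PC=4  xor  r7, r4, r5        | r0=0 r1=5 r2=65530 r3=15 r4=4 r5=14 r6=14 r7=10
PC=5  bne  r4, r7, L9        | r0=0 r1=5 r2=65530 r3=15 r4=4 r5=14 r6=14 r7=10  [TAKEN]
PC=6  addi  r4, r2, 1        | r0=0 r1=5 r2=65530 r3=15 r4=65531 r5=14 r6=14 r7=10
PC=9  slt  r2, r1, r3        | r0=0 r1=5 r2=1 r3=15 r4=65531 r5=14 r6=14 r7=10

8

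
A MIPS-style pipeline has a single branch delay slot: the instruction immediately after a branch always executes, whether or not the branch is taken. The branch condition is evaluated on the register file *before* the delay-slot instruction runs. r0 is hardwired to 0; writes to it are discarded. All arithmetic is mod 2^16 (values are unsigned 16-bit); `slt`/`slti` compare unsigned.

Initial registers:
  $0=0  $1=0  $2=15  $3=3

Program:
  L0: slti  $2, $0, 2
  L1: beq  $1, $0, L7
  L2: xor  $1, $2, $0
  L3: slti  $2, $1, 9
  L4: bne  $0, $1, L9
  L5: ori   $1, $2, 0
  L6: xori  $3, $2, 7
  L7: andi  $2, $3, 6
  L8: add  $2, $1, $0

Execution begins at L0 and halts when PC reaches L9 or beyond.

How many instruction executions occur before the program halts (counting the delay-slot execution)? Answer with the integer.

  step pc=0: slti  $2, $0, 2  regs=(0,0,1,3)
  step pc=1: beq  $1, $0, L7  cond=T  regs=(0,0,1,3)
  step pc=2: xor  $1, $2, $0  regs=(0,1,1,3)
  step pc=7: andi  $2, $3, 6  regs=(0,1,2,3)
  step pc=8: add  $2, $1, $0  regs=(0,1,1,3)

5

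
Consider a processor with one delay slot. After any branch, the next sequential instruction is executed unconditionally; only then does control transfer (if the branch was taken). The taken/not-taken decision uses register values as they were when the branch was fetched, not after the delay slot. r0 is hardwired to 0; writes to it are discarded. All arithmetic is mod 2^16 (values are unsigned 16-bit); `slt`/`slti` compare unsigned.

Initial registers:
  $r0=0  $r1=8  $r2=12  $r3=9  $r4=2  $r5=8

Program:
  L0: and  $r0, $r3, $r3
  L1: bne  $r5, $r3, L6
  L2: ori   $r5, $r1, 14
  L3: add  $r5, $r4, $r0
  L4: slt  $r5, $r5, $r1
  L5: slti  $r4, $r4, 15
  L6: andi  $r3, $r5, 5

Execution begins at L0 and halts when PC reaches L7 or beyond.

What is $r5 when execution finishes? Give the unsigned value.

[0] and  $r0, $r3, $r3  →  {$r0:0, $r1:8, $r2:12, $r3:9, $r4:2, $r5:8}
[1] bne  $r5, $r3, L6  →  {$r0:0, $r1:8, $r2:12, $r3:9, $r4:2, $r5:8}  ⟨branch taken⟩
[2] ori   $r5, $r1, 14  →  {$r0:0, $r1:8, $r2:12, $r3:9, $r4:2, $r5:14}
[6] andi  $r3, $r5, 5  →  {$r0:0, $r1:8, $r2:12, $r3:4, $r4:2, $r5:14}

14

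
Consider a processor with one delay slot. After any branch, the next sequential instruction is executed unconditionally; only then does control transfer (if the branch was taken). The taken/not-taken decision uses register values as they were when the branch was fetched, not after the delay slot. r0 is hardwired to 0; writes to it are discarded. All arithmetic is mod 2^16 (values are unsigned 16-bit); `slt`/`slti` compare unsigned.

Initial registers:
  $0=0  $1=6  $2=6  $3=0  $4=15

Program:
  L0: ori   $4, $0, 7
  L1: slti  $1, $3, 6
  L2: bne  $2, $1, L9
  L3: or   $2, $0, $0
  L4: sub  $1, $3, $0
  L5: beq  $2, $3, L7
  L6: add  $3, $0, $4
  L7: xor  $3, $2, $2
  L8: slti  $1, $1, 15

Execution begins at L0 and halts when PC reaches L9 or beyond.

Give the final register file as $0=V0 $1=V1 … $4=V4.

#0 ori   $4, $0, 7 ; 0/6/6/0/7
#1 slti  $1, $3, 6 ; 0/1/6/0/7
#2 bne  $2, $1, L9 ; 0/1/6/0/7 ; →target
#3 or   $2, $0, $0 ; 0/1/0/0/7

$0=0 $1=1 $2=0 $3=0 $4=7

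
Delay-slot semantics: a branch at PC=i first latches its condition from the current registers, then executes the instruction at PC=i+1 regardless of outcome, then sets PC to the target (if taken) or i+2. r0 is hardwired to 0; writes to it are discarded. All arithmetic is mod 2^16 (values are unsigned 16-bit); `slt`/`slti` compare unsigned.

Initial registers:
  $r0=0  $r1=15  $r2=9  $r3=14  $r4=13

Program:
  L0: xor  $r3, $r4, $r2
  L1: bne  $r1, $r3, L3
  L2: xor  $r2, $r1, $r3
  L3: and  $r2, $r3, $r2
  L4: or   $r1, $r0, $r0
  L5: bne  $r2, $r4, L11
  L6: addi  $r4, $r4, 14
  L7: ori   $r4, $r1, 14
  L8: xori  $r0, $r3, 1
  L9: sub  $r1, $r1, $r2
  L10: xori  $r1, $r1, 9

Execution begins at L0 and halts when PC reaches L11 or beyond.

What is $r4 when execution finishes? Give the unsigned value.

27

  step pc=0: xor  $r3, $r4, $r2  regs=(0,15,9,4,13)
  step pc=1: bne  $r1, $r3, L3  cond=T  regs=(0,15,9,4,13)
  step pc=2: xor  $r2, $r1, $r3  regs=(0,15,11,4,13)
  step pc=3: and  $r2, $r3, $r2  regs=(0,15,0,4,13)
  step pc=4: or   $r1, $r0, $r0  regs=(0,0,0,4,13)
  step pc=5: bne  $r2, $r4, L11  cond=T  regs=(0,0,0,4,13)
  step pc=6: addi  $r4, $r4, 14  regs=(0,0,0,4,27)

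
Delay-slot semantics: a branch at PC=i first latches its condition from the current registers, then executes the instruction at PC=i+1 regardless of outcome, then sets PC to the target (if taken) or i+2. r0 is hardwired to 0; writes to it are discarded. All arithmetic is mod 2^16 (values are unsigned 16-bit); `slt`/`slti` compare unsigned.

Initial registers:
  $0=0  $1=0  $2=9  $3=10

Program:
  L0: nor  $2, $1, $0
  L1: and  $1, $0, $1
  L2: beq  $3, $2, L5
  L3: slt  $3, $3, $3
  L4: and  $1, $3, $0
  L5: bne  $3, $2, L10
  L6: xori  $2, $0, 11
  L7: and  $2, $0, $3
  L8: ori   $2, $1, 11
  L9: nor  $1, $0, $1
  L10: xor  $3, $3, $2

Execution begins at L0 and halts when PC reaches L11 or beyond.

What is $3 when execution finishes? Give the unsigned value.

PC=0  nor  $2, $1, $0        | $0=0 $1=0 $2=65535 $3=10
PC=1  and  $1, $0, $1        | $0=0 $1=0 $2=65535 $3=10
PC=2  beq  $3, $2, L5        | $0=0 $1=0 $2=65535 $3=10  [not taken]
PC=3  slt  $3, $3, $3        | $0=0 $1=0 $2=65535 $3=0
PC=4  and  $1, $3, $0        | $0=0 $1=0 $2=65535 $3=0
PC=5  bne  $3, $2, L10       | $0=0 $1=0 $2=65535 $3=0  [TAKEN]
PC=6  xori  $2, $0, 11       | $0=0 $1=0 $2=11 $3=0
PC=10 xor  $3, $3, $2        | $0=0 $1=0 $2=11 $3=11

11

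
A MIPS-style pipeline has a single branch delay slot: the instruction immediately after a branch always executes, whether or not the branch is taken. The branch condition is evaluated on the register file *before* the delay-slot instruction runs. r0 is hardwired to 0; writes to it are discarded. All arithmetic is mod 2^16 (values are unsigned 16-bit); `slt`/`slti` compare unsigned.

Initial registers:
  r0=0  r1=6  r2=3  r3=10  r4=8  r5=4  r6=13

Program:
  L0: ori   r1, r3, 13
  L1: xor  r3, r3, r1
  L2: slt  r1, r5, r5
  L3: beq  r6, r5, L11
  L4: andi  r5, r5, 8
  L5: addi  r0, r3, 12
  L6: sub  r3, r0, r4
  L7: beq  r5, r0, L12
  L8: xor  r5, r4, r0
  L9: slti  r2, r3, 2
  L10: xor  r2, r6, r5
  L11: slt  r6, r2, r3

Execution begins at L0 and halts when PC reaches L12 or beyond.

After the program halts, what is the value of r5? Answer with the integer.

#0 ori   r1, r3, 13 ; 0/15/3/10/8/4/13
#1 xor  r3, r3, r1 ; 0/15/3/5/8/4/13
#2 slt  r1, r5, r5 ; 0/0/3/5/8/4/13
#3 beq  r6, r5, L11 ; 0/0/3/5/8/4/13 ; →fallthru
#4 andi  r5, r5, 8 ; 0/0/3/5/8/0/13
#5 addi  r0, r3, 12 ; 0/0/3/5/8/0/13
#6 sub  r3, r0, r4 ; 0/0/3/65528/8/0/13
#7 beq  r5, r0, L12 ; 0/0/3/65528/8/0/13 ; →target
#8 xor  r5, r4, r0 ; 0/0/3/65528/8/8/13

8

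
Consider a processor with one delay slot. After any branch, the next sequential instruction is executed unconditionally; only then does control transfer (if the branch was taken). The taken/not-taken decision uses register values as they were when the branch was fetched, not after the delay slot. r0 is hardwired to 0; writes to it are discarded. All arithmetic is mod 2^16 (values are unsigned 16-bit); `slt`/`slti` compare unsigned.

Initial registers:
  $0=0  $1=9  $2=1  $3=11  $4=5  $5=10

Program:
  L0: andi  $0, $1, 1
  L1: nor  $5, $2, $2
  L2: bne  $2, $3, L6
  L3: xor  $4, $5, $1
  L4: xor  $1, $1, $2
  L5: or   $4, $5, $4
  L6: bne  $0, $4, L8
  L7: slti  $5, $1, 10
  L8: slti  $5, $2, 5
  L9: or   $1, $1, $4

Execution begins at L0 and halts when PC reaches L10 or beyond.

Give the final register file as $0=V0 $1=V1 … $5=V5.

$0=0 $1=65535 $2=1 $3=11 $4=65527 $5=1

PC=0  andi  $0, $1, 1        | $0=0 $1=9 $2=1 $3=11 $4=5 $5=10
PC=1  nor  $5, $2, $2        | $0=0 $1=9 $2=1 $3=11 $4=5 $5=65534
PC=2  bne  $2, $3, L6        | $0=0 $1=9 $2=1 $3=11 $4=5 $5=65534  [TAKEN]
PC=3  xor  $4, $5, $1        | $0=0 $1=9 $2=1 $3=11 $4=65527 $5=65534
PC=6  bne  $0, $4, L8        | $0=0 $1=9 $2=1 $3=11 $4=65527 $5=65534  [TAKEN]
PC=7  slti  $5, $1, 10       | $0=0 $1=9 $2=1 $3=11 $4=65527 $5=1
PC=8  slti  $5, $2, 5        | $0=0 $1=9 $2=1 $3=11 $4=65527 $5=1
PC=9  or   $1, $1, $4        | $0=0 $1=65535 $2=1 $3=11 $4=65527 $5=1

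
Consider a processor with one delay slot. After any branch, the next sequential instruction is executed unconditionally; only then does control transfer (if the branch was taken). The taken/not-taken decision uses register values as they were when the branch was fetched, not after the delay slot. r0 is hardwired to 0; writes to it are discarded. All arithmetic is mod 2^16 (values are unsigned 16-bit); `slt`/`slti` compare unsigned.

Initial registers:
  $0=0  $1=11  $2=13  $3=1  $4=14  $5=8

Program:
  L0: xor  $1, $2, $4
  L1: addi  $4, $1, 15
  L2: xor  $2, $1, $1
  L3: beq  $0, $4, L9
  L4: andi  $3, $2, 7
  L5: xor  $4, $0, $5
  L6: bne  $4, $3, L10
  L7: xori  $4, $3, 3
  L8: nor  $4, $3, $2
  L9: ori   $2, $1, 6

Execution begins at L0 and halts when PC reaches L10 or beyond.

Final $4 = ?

3

  step pc=0: xor  $1, $2, $4  regs=(0,3,13,1,14,8)
  step pc=1: addi  $4, $1, 15  regs=(0,3,13,1,18,8)
  step pc=2: xor  $2, $1, $1  regs=(0,3,0,1,18,8)
  step pc=3: beq  $0, $4, L9  cond=F  regs=(0,3,0,1,18,8)
  step pc=4: andi  $3, $2, 7  regs=(0,3,0,0,18,8)
  step pc=5: xor  $4, $0, $5  regs=(0,3,0,0,8,8)
  step pc=6: bne  $4, $3, L10  cond=T  regs=(0,3,0,0,8,8)
  step pc=7: xori  $4, $3, 3  regs=(0,3,0,0,3,8)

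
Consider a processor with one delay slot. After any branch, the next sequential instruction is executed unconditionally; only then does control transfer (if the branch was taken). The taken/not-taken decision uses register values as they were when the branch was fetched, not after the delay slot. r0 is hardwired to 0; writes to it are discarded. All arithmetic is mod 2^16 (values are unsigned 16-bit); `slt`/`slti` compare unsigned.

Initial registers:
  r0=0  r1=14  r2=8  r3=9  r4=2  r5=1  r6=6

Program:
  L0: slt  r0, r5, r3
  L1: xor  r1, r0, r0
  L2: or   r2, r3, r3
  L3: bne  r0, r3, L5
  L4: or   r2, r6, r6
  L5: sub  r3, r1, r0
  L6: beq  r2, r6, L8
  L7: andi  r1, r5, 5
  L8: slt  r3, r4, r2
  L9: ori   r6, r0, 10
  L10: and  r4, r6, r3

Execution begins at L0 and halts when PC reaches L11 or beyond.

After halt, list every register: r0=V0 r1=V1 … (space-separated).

PC=0  slt  r0, r5, r3        | r0=0 r1=14 r2=8 r3=9 r4=2 r5=1 r6=6
PC=1  xor  r1, r0, r0        | r0=0 r1=0 r2=8 r3=9 r4=2 r5=1 r6=6
PC=2  or   r2, r3, r3        | r0=0 r1=0 r2=9 r3=9 r4=2 r5=1 r6=6
PC=3  bne  r0, r3, L5        | r0=0 r1=0 r2=9 r3=9 r4=2 r5=1 r6=6  [TAKEN]
PC=4  or   r2, r6, r6        | r0=0 r1=0 r2=6 r3=9 r4=2 r5=1 r6=6
PC=5  sub  r3, r1, r0        | r0=0 r1=0 r2=6 r3=0 r4=2 r5=1 r6=6
PC=6  beq  r2, r6, L8        | r0=0 r1=0 r2=6 r3=0 r4=2 r5=1 r6=6  [TAKEN]
PC=7  andi  r1, r5, 5        | r0=0 r1=1 r2=6 r3=0 r4=2 r5=1 r6=6
PC=8  slt  r3, r4, r2        | r0=0 r1=1 r2=6 r3=1 r4=2 r5=1 r6=6
PC=9  ori   r6, r0, 10       | r0=0 r1=1 r2=6 r3=1 r4=2 r5=1 r6=10
PC=10 and  r4, r6, r3        | r0=0 r1=1 r2=6 r3=1 r4=0 r5=1 r6=10

r0=0 r1=1 r2=6 r3=1 r4=0 r5=1 r6=10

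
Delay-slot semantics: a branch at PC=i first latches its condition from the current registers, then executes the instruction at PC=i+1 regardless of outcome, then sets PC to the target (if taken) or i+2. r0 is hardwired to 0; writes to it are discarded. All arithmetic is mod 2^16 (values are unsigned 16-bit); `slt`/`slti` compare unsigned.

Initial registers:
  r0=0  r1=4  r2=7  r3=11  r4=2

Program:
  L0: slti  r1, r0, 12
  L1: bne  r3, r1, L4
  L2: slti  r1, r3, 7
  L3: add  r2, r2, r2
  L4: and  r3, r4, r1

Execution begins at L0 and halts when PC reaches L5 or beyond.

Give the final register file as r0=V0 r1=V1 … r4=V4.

r0=0 r1=0 r2=7 r3=0 r4=2

PC=0  slti  r1, r0, 12       | r0=0 r1=1 r2=7 r3=11 r4=2
PC=1  bne  r3, r1, L4        | r0=0 r1=1 r2=7 r3=11 r4=2  [TAKEN]
PC=2  slti  r1, r3, 7        | r0=0 r1=0 r2=7 r3=11 r4=2
PC=4  and  r3, r4, r1        | r0=0 r1=0 r2=7 r3=0 r4=2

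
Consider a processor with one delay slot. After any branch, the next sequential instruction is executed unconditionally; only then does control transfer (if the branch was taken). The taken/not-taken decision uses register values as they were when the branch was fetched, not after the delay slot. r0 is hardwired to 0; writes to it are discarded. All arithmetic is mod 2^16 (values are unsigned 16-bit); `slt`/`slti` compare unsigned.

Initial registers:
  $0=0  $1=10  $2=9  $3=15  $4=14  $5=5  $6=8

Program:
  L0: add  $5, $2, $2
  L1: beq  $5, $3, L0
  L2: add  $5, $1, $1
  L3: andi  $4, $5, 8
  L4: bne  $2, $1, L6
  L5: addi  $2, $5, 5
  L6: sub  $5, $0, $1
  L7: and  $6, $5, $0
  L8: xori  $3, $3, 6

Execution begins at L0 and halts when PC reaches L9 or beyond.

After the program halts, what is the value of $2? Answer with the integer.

25

  step pc=0: add  $5, $2, $2  regs=(0,10,9,15,14,18,8)
  step pc=1: beq  $5, $3, L0  cond=F  regs=(0,10,9,15,14,18,8)
  step pc=2: add  $5, $1, $1  regs=(0,10,9,15,14,20,8)
  step pc=3: andi  $4, $5, 8  regs=(0,10,9,15,0,20,8)
  step pc=4: bne  $2, $1, L6  cond=T  regs=(0,10,9,15,0,20,8)
  step pc=5: addi  $2, $5, 5  regs=(0,10,25,15,0,20,8)
  step pc=6: sub  $5, $0, $1  regs=(0,10,25,15,0,65526,8)
  step pc=7: and  $6, $5, $0  regs=(0,10,25,15,0,65526,0)
  step pc=8: xori  $3, $3, 6  regs=(0,10,25,9,0,65526,0)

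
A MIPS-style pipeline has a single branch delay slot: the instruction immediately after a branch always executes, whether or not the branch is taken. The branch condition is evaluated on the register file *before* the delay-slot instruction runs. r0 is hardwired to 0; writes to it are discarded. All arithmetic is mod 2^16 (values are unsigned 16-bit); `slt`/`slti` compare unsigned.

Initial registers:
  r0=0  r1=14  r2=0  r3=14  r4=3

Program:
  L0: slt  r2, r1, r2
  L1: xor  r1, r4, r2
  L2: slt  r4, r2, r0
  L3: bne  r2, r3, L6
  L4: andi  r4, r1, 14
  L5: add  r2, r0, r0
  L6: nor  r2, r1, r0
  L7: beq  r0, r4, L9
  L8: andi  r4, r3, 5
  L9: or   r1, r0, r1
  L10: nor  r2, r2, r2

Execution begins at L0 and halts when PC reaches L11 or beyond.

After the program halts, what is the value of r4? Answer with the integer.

4

#0 slt  r2, r1, r2 ; 0/14/0/14/3
#1 xor  r1, r4, r2 ; 0/3/0/14/3
#2 slt  r4, r2, r0 ; 0/3/0/14/0
#3 bne  r2, r3, L6 ; 0/3/0/14/0 ; →target
#4 andi  r4, r1, 14 ; 0/3/0/14/2
#6 nor  r2, r1, r0 ; 0/3/65532/14/2
#7 beq  r0, r4, L9 ; 0/3/65532/14/2 ; →fallthru
#8 andi  r4, r3, 5 ; 0/3/65532/14/4
#9 or   r1, r0, r1 ; 0/3/65532/14/4
#10 nor  r2, r2, r2 ; 0/3/3/14/4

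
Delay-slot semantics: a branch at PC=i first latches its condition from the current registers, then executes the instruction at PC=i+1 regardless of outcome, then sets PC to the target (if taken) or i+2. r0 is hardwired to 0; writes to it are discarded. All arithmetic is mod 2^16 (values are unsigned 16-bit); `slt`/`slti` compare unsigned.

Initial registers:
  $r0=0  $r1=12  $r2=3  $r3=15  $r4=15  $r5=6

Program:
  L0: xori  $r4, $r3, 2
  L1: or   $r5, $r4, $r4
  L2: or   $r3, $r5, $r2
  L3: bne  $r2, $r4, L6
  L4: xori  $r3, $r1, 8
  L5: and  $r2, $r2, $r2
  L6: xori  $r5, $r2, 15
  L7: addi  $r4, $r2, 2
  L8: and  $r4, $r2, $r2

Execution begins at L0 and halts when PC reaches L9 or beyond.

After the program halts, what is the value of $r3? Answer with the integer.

  step pc=0: xori  $r4, $r3, 2  regs=(0,12,3,15,13,6)
  step pc=1: or   $r5, $r4, $r4  regs=(0,12,3,15,13,13)
  step pc=2: or   $r3, $r5, $r2  regs=(0,12,3,15,13,13)
  step pc=3: bne  $r2, $r4, L6  cond=T  regs=(0,12,3,15,13,13)
  step pc=4: xori  $r3, $r1, 8  regs=(0,12,3,4,13,13)
  step pc=6: xori  $r5, $r2, 15  regs=(0,12,3,4,13,12)
  step pc=7: addi  $r4, $r2, 2  regs=(0,12,3,4,5,12)
  step pc=8: and  $r4, $r2, $r2  regs=(0,12,3,4,3,12)

4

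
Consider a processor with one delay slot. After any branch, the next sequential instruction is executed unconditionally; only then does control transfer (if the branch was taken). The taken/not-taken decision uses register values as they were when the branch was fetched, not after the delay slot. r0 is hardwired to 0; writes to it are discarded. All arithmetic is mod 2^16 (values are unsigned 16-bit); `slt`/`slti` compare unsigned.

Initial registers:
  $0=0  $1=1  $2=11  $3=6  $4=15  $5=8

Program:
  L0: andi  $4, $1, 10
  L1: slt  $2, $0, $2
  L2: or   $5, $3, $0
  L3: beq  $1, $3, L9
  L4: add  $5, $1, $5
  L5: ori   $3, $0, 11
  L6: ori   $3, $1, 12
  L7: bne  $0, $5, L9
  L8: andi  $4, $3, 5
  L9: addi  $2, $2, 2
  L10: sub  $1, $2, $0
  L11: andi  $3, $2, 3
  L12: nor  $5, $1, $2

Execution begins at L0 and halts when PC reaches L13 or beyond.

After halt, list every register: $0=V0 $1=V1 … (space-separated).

$0=0 $1=3 $2=3 $3=3 $4=5 $5=65532

#0 andi  $4, $1, 10 ; 0/1/11/6/0/8
#1 slt  $2, $0, $2 ; 0/1/1/6/0/8
#2 or   $5, $3, $0 ; 0/1/1/6/0/6
#3 beq  $1, $3, L9 ; 0/1/1/6/0/6 ; →fallthru
#4 add  $5, $1, $5 ; 0/1/1/6/0/7
#5 ori   $3, $0, 11 ; 0/1/1/11/0/7
#6 ori   $3, $1, 12 ; 0/1/1/13/0/7
#7 bne  $0, $5, L9 ; 0/1/1/13/0/7 ; →target
#8 andi  $4, $3, 5 ; 0/1/1/13/5/7
#9 addi  $2, $2, 2 ; 0/1/3/13/5/7
#10 sub  $1, $2, $0 ; 0/3/3/13/5/7
#11 andi  $3, $2, 3 ; 0/3/3/3/5/7
#12 nor  $5, $1, $2 ; 0/3/3/3/5/65532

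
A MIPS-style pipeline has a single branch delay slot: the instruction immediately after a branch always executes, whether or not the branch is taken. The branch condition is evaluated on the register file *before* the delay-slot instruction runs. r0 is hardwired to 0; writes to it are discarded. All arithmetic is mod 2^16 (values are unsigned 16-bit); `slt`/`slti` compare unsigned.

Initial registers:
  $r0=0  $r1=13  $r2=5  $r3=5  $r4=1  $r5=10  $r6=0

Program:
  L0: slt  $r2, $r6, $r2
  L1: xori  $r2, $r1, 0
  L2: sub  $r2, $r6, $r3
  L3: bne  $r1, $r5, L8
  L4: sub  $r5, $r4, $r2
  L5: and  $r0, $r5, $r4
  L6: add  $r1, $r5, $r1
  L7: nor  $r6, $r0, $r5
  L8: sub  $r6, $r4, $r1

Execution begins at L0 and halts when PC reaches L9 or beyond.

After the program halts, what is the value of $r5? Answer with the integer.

#0 slt  $r2, $r6, $r2 ; 0/13/1/5/1/10/0
#1 xori  $r2, $r1, 0 ; 0/13/13/5/1/10/0
#2 sub  $r2, $r6, $r3 ; 0/13/65531/5/1/10/0
#3 bne  $r1, $r5, L8 ; 0/13/65531/5/1/10/0 ; →target
#4 sub  $r5, $r4, $r2 ; 0/13/65531/5/1/6/0
#8 sub  $r6, $r4, $r1 ; 0/13/65531/5/1/6/65524

6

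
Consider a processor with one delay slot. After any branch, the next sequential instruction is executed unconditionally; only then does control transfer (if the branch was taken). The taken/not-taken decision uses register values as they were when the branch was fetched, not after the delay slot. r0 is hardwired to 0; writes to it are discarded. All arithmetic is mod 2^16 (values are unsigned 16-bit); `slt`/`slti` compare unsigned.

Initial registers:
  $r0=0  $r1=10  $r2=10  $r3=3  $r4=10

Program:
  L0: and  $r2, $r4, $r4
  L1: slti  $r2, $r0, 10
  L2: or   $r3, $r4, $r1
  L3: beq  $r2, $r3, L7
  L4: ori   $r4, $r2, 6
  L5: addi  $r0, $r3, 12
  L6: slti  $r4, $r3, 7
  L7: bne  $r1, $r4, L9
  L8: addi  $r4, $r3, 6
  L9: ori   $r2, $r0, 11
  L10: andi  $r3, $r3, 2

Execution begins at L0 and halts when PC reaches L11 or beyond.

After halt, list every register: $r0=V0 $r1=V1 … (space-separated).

#0 and  $r2, $r4, $r4 ; 0/10/10/3/10
#1 slti  $r2, $r0, 10 ; 0/10/1/3/10
#2 or   $r3, $r4, $r1 ; 0/10/1/10/10
#3 beq  $r2, $r3, L7 ; 0/10/1/10/10 ; →fallthru
#4 ori   $r4, $r2, 6 ; 0/10/1/10/7
#5 addi  $r0, $r3, 12 ; 0/10/1/10/7
#6 slti  $r4, $r3, 7 ; 0/10/1/10/0
#7 bne  $r1, $r4, L9 ; 0/10/1/10/0 ; →target
#8 addi  $r4, $r3, 6 ; 0/10/1/10/16
#9 ori   $r2, $r0, 11 ; 0/10/11/10/16
#10 andi  $r3, $r3, 2 ; 0/10/11/2/16

$r0=0 $r1=10 $r2=11 $r3=2 $r4=16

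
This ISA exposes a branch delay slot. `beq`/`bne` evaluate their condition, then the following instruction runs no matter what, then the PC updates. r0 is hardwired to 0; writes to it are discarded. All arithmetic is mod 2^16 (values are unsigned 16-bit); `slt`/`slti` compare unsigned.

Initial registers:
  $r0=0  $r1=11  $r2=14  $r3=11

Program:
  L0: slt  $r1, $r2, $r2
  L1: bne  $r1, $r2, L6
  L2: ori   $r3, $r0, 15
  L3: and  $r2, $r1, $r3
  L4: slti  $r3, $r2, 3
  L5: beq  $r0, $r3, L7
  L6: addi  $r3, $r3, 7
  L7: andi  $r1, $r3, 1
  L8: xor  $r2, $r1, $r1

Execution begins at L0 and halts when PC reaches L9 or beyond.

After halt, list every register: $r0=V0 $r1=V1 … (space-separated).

$r0=0 $r1=0 $r2=0 $r3=22

#0 slt  $r1, $r2, $r2 ; 0/0/14/11
#1 bne  $r1, $r2, L6 ; 0/0/14/11 ; →target
#2 ori   $r3, $r0, 15 ; 0/0/14/15
#6 addi  $r3, $r3, 7 ; 0/0/14/22
#7 andi  $r1, $r3, 1 ; 0/0/14/22
#8 xor  $r2, $r1, $r1 ; 0/0/0/22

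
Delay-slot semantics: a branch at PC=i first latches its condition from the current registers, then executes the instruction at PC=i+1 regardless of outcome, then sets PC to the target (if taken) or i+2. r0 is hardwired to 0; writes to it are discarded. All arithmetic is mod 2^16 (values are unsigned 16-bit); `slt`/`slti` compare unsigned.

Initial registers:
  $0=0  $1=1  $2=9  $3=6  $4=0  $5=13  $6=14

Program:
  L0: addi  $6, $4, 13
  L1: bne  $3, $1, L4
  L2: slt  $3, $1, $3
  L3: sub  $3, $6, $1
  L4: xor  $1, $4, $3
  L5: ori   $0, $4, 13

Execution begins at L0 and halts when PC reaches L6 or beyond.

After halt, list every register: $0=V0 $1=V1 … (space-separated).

$0=0 $1=1 $2=9 $3=1 $4=0 $5=13 $6=13

  step pc=0: addi  $6, $4, 13  regs=(0,1,9,6,0,13,13)
  step pc=1: bne  $3, $1, L4  cond=T  regs=(0,1,9,6,0,13,13)
  step pc=2: slt  $3, $1, $3  regs=(0,1,9,1,0,13,13)
  step pc=4: xor  $1, $4, $3  regs=(0,1,9,1,0,13,13)
  step pc=5: ori   $0, $4, 13  regs=(0,1,9,1,0,13,13)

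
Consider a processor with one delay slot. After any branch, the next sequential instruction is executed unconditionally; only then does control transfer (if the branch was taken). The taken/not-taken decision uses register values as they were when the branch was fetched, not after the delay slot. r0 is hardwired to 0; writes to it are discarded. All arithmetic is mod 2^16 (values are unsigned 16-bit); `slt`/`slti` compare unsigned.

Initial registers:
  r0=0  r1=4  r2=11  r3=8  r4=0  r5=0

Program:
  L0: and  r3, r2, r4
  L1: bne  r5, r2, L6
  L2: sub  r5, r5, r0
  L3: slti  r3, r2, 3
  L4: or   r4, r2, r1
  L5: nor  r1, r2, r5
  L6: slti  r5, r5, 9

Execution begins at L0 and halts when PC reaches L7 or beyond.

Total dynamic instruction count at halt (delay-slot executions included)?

4

PC=0  and  r3, r2, r4        | r0=0 r1=4 r2=11 r3=0 r4=0 r5=0
PC=1  bne  r5, r2, L6        | r0=0 r1=4 r2=11 r3=0 r4=0 r5=0  [TAKEN]
PC=2  sub  r5, r5, r0        | r0=0 r1=4 r2=11 r3=0 r4=0 r5=0
PC=6  slti  r5, r5, 9        | r0=0 r1=4 r2=11 r3=0 r4=0 r5=1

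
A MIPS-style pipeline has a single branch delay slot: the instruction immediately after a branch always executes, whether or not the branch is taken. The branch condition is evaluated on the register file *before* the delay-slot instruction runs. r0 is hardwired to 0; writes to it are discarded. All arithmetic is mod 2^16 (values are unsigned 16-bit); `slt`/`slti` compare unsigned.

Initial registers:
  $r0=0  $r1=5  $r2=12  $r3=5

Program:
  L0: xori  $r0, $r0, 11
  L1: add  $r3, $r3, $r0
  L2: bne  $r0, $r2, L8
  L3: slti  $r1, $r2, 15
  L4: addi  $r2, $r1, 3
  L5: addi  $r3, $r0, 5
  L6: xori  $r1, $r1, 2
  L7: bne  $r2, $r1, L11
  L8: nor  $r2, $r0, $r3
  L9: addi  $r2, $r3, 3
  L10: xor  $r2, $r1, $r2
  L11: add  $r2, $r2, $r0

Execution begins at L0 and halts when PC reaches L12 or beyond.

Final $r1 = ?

#0 xori  $r0, $r0, 11 ; 0/5/12/5
#1 add  $r3, $r3, $r0 ; 0/5/12/5
#2 bne  $r0, $r2, L8 ; 0/5/12/5 ; →target
#3 slti  $r1, $r2, 15 ; 0/1/12/5
#8 nor  $r2, $r0, $r3 ; 0/1/65530/5
#9 addi  $r2, $r3, 3 ; 0/1/8/5
#10 xor  $r2, $r1, $r2 ; 0/1/9/5
#11 add  $r2, $r2, $r0 ; 0/1/9/5

1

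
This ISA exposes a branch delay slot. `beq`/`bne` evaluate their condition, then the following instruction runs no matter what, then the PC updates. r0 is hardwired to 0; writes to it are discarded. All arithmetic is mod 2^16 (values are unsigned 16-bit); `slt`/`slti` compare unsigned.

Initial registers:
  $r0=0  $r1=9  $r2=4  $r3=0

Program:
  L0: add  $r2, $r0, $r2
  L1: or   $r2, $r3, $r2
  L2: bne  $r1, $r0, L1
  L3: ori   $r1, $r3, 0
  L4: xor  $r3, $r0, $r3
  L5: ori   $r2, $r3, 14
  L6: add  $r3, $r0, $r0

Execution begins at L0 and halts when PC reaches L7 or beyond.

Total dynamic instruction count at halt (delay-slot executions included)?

10

PC=0  add  $r2, $r0, $r2     | $r0=0 $r1=9 $r2=4 $r3=0
PC=1  or   $r2, $r3, $r2     | $r0=0 $r1=9 $r2=4 $r3=0
PC=2  bne  $r1, $r0, L1      | $r0=0 $r1=9 $r2=4 $r3=0  [TAKEN]
PC=3  ori   $r1, $r3, 0      | $r0=0 $r1=0 $r2=4 $r3=0
PC=1  or   $r2, $r3, $r2     | $r0=0 $r1=0 $r2=4 $r3=0
PC=2  bne  $r1, $r0, L1      | $r0=0 $r1=0 $r2=4 $r3=0  [not taken]
PC=3  ori   $r1, $r3, 0      | $r0=0 $r1=0 $r2=4 $r3=0
PC=4  xor  $r3, $r0, $r3     | $r0=0 $r1=0 $r2=4 $r3=0
PC=5  ori   $r2, $r3, 14     | $r0=0 $r1=0 $r2=14 $r3=0
PC=6  add  $r3, $r0, $r0     | $r0=0 $r1=0 $r2=14 $r3=0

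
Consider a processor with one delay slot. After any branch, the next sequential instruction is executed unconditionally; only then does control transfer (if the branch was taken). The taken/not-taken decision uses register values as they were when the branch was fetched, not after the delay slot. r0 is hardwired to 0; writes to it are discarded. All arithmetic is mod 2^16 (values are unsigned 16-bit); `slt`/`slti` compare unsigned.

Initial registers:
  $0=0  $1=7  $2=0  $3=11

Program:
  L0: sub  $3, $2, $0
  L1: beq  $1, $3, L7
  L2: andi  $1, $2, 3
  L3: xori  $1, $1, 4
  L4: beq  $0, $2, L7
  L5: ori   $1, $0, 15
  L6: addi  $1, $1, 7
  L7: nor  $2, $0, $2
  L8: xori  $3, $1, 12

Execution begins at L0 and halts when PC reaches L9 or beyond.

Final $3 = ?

PC=0  sub  $3, $2, $0        | $0=0 $1=7 $2=0 $3=0
PC=1  beq  $1, $3, L7        | $0=0 $1=7 $2=0 $3=0  [not taken]
PC=2  andi  $1, $2, 3        | $0=0 $1=0 $2=0 $3=0
PC=3  xori  $1, $1, 4        | $0=0 $1=4 $2=0 $3=0
PC=4  beq  $0, $2, L7        | $0=0 $1=4 $2=0 $3=0  [TAKEN]
PC=5  ori   $1, $0, 15       | $0=0 $1=15 $2=0 $3=0
PC=7  nor  $2, $0, $2        | $0=0 $1=15 $2=65535 $3=0
PC=8  xori  $3, $1, 12       | $0=0 $1=15 $2=65535 $3=3

3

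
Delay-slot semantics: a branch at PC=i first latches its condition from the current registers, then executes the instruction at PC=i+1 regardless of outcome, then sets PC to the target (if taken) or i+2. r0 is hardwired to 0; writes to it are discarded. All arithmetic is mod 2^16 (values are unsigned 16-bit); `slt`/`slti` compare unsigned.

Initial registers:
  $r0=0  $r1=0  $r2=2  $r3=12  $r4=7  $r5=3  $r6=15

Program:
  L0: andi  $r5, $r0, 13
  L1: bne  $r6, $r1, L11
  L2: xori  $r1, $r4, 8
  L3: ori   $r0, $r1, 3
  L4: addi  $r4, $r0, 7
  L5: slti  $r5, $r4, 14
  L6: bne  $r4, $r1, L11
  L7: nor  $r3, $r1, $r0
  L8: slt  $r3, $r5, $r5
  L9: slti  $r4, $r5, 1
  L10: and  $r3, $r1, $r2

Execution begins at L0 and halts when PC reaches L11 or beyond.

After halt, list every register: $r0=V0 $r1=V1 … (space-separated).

$r0=0 $r1=15 $r2=2 $r3=12 $r4=7 $r5=0 $r6=15

#0 andi  $r5, $r0, 13 ; 0/0/2/12/7/0/15
#1 bne  $r6, $r1, L11 ; 0/0/2/12/7/0/15 ; →target
#2 xori  $r1, $r4, 8 ; 0/15/2/12/7/0/15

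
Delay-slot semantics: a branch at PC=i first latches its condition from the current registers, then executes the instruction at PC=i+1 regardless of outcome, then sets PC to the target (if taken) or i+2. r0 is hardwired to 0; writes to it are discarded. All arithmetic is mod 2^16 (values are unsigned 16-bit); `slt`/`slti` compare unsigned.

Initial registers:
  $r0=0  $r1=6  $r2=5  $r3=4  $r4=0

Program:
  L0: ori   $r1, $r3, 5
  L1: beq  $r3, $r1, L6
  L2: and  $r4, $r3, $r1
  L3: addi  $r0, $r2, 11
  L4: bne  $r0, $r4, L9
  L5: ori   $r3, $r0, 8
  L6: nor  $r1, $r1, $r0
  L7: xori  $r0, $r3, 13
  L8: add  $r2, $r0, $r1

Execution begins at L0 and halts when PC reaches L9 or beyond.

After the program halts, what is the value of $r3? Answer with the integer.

[0] ori   $r1, $r3, 5  →  {$r0:0, $r1:5, $r2:5, $r3:4, $r4:0}
[1] beq  $r3, $r1, L6  →  {$r0:0, $r1:5, $r2:5, $r3:4, $r4:0}  ⟨branch fallthrough⟩
[2] and  $r4, $r3, $r1  →  {$r0:0, $r1:5, $r2:5, $r3:4, $r4:4}
[3] addi  $r0, $r2, 11  →  {$r0:0, $r1:5, $r2:5, $r3:4, $r4:4}
[4] bne  $r0, $r4, L9  →  {$r0:0, $r1:5, $r2:5, $r3:4, $r4:4}  ⟨branch taken⟩
[5] ori   $r3, $r0, 8  →  {$r0:0, $r1:5, $r2:5, $r3:8, $r4:4}

8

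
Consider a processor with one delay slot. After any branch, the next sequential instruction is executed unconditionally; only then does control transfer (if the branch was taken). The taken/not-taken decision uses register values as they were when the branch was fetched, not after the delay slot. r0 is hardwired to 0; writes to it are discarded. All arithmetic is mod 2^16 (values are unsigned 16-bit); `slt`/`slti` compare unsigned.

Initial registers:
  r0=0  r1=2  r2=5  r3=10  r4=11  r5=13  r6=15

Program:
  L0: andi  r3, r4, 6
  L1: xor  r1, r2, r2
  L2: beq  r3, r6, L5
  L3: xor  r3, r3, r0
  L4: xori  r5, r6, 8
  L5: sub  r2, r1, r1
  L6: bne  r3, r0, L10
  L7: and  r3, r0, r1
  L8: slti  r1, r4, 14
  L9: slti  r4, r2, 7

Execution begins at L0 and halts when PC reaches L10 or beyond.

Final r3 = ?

#0 andi  r3, r4, 6 ; 0/2/5/2/11/13/15
#1 xor  r1, r2, r2 ; 0/0/5/2/11/13/15
#2 beq  r3, r6, L5 ; 0/0/5/2/11/13/15 ; →fallthru
#3 xor  r3, r3, r0 ; 0/0/5/2/11/13/15
#4 xori  r5, r6, 8 ; 0/0/5/2/11/7/15
#5 sub  r2, r1, r1 ; 0/0/0/2/11/7/15
#6 bne  r3, r0, L10 ; 0/0/0/2/11/7/15 ; →target
#7 and  r3, r0, r1 ; 0/0/0/0/11/7/15

0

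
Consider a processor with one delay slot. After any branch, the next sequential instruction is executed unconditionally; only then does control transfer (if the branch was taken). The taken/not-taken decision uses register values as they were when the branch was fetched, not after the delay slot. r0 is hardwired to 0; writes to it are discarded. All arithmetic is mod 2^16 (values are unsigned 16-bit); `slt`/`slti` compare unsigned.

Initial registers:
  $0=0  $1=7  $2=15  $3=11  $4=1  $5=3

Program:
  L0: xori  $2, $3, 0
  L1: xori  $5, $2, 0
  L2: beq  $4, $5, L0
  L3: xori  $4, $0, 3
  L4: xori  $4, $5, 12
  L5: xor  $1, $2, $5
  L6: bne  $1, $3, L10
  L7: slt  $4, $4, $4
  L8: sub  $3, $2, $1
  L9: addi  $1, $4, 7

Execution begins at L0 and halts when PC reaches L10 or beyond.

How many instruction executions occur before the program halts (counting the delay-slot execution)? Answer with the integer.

#0 xori  $2, $3, 0 ; 0/7/11/11/1/3
#1 xori  $5, $2, 0 ; 0/7/11/11/1/11
#2 beq  $4, $5, L0 ; 0/7/11/11/1/11 ; →fallthru
#3 xori  $4, $0, 3 ; 0/7/11/11/3/11
#4 xori  $4, $5, 12 ; 0/7/11/11/7/11
#5 xor  $1, $2, $5 ; 0/0/11/11/7/11
#6 bne  $1, $3, L10 ; 0/0/11/11/7/11 ; →target
#7 slt  $4, $4, $4 ; 0/0/11/11/0/11

8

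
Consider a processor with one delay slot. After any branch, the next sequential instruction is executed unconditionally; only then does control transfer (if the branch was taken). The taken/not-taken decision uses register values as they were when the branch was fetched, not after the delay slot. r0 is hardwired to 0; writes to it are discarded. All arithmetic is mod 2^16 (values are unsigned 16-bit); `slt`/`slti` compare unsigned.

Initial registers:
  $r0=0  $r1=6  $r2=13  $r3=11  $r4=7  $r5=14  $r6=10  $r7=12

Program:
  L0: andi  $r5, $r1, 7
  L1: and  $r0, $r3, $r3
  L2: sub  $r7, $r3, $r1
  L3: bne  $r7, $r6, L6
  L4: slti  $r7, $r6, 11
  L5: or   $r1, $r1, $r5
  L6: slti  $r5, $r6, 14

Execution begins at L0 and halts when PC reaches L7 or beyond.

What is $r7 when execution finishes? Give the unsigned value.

1

  step pc=0: andi  $r5, $r1, 7  regs=(0,6,13,11,7,6,10,12)
  step pc=1: and  $r0, $r3, $r3  regs=(0,6,13,11,7,6,10,12)
  step pc=2: sub  $r7, $r3, $r1  regs=(0,6,13,11,7,6,10,5)
  step pc=3: bne  $r7, $r6, L6  cond=T  regs=(0,6,13,11,7,6,10,5)
  step pc=4: slti  $r7, $r6, 11  regs=(0,6,13,11,7,6,10,1)
  step pc=6: slti  $r5, $r6, 14  regs=(0,6,13,11,7,1,10,1)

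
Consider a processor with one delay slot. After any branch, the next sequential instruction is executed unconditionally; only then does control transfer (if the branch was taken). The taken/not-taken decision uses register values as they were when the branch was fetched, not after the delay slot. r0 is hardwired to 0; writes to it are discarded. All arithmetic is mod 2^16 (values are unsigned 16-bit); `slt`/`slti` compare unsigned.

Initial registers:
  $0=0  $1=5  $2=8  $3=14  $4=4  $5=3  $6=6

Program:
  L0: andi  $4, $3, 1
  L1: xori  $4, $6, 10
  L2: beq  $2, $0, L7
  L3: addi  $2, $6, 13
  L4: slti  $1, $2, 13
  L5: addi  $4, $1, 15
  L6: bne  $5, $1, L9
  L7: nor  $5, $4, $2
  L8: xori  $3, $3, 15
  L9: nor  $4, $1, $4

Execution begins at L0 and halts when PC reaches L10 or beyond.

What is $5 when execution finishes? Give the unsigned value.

  step pc=0: andi  $4, $3, 1  regs=(0,5,8,14,0,3,6)
  step pc=1: xori  $4, $6, 10  regs=(0,5,8,14,12,3,6)
  step pc=2: beq  $2, $0, L7  cond=F  regs=(0,5,8,14,12,3,6)
  step pc=3: addi  $2, $6, 13  regs=(0,5,19,14,12,3,6)
  step pc=4: slti  $1, $2, 13  regs=(0,0,19,14,12,3,6)
  step pc=5: addi  $4, $1, 15  regs=(0,0,19,14,15,3,6)
  step pc=6: bne  $5, $1, L9  cond=T  regs=(0,0,19,14,15,3,6)
  step pc=7: nor  $5, $4, $2  regs=(0,0,19,14,15,65504,6)
  step pc=9: nor  $4, $1, $4  regs=(0,0,19,14,65520,65504,6)

65504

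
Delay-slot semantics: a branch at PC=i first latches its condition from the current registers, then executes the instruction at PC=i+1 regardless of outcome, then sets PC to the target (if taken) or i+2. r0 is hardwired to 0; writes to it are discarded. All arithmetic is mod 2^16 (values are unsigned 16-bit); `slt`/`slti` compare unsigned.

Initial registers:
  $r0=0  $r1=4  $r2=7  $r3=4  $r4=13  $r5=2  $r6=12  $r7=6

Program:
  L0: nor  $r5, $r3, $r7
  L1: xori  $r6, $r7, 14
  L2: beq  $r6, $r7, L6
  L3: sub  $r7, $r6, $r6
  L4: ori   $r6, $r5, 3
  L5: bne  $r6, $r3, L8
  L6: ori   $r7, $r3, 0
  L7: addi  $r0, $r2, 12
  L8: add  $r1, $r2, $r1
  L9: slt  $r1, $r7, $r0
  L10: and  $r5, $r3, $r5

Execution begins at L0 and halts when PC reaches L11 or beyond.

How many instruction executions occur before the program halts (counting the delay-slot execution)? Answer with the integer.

PC=0  nor  $r5, $r3, $r7     | $r0=0 $r1=4 $r2=7 $r3=4 $r4=13 $r5=65529 $r6=12 $r7=6
PC=1  xori  $r6, $r7, 14     | $r0=0 $r1=4 $r2=7 $r3=4 $r4=13 $r5=65529 $r6=8 $r7=6
PC=2  beq  $r6, $r7, L6      | $r0=0 $r1=4 $r2=7 $r3=4 $r4=13 $r5=65529 $r6=8 $r7=6  [not taken]
PC=3  sub  $r7, $r6, $r6     | $r0=0 $r1=4 $r2=7 $r3=4 $r4=13 $r5=65529 $r6=8 $r7=0
PC=4  ori   $r6, $r5, 3      | $r0=0 $r1=4 $r2=7 $r3=4 $r4=13 $r5=65529 $r6=65531 $r7=0
PC=5  bne  $r6, $r3, L8      | $r0=0 $r1=4 $r2=7 $r3=4 $r4=13 $r5=65529 $r6=65531 $r7=0  [TAKEN]
PC=6  ori   $r7, $r3, 0      | $r0=0 $r1=4 $r2=7 $r3=4 $r4=13 $r5=65529 $r6=65531 $r7=4
PC=8  add  $r1, $r2, $r1     | $r0=0 $r1=11 $r2=7 $r3=4 $r4=13 $r5=65529 $r6=65531 $r7=4
PC=9  slt  $r1, $r7, $r0     | $r0=0 $r1=0 $r2=7 $r3=4 $r4=13 $r5=65529 $r6=65531 $r7=4
PC=10 and  $r5, $r3, $r5     | $r0=0 $r1=0 $r2=7 $r3=4 $r4=13 $r5=0 $r6=65531 $r7=4

10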